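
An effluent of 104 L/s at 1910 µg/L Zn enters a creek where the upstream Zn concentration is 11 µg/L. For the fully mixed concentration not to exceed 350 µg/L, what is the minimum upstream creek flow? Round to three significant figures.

479 L/s

Set C_mix = 350: (Q·11.00 + 104.0·1910) / (Q + 104.0) = 350
→ Q = 104.0·(1910 − 350)/(350 − 11.00) = 478.6 L/s.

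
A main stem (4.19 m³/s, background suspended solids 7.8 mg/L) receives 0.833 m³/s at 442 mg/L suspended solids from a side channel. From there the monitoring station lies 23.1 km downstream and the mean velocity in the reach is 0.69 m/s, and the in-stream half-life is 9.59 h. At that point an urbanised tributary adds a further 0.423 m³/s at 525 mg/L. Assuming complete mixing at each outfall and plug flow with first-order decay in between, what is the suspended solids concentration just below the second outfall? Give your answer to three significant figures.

78.4 mg/L

After mixing, C = (4.190·7.800 + 0.8330·442.0) / 5.023 = 400.9/5.023 = 79.81 mg/L; combined flow 5.023 m³/s.
Travel time t = 23.1·1000 / 0.69 = 33480 s = 9.300 h.
Half-life 9.59 h → k = ln 2 / 9.59 = 0.07228 h⁻¹ = 1.735 d⁻¹.
Applying C = C₀e^(−kt): 79.81 × 0.5106 = 40.75 mg/L.
At the second outfall, C = (5.023·40.75 + 0.4230·525.0) / (5.023 + 0.4230) = 78.36 mg/L.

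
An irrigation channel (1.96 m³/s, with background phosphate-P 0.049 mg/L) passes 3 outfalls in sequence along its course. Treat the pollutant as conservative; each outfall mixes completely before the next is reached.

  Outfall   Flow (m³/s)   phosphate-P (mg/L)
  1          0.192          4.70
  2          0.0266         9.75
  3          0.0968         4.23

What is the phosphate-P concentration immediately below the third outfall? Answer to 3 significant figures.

Outfall 1: combined Q = 2.152 m³/s; C = (1.960·0.04900 + 0.1920·4.700)/2.152 = 0.4640 mg/L.
Outfall 2: combined Q = 2.179 m³/s; C = (2.152·0.4640 + 0.02660·9.750)/2.179 = 0.5773 mg/L.
Outfall 3: combined Q = 2.275 m³/s; C = (2.179·0.5773 + 0.09680·4.230)/2.275 = 0.7327 mg/L.

0.733 mg/L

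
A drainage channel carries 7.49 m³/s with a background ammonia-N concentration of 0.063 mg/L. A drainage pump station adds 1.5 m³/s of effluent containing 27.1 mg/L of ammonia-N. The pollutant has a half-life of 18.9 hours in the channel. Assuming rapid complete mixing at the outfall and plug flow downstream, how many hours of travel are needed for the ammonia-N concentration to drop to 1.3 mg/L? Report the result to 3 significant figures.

After mixing, C = (7.490·0.06300 + 1.500·27.10) / 8.990 = 41.12/8.990 = 4.574 mg/L.
Half-life 18.9 h → k = ln 2 / 18.9 = 0.03667 h⁻¹ = 0.8802 d⁻¹.
4.574·exp(−k·t) = 1.3 → t = ln(4.574/1.3)/k = 123500 s = 34.30 h.

34.3 h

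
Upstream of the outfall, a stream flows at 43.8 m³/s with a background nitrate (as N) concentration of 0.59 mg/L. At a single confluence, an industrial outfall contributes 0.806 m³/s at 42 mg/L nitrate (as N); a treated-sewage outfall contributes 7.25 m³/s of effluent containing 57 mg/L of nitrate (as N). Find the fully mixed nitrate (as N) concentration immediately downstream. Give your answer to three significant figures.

Mixed concentration C = ΣQC/ΣQ = (43.80·0.5900 + 0.8060·42.00 + 7.250·57.00) / 51.86 = 472.9/51.86 = 9.120 mg/L.

9.12 mg/L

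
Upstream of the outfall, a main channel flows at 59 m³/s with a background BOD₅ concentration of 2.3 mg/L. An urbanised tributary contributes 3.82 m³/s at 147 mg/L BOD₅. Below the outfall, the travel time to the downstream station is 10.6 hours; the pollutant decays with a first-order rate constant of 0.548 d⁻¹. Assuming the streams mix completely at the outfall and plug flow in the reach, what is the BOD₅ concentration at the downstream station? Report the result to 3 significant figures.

After mixing, C = (59.00·2.300 + 3.820·147.0) / 62.82 = 697.2/62.82 = 11.10 mg/L.
Applying C = C₀e^(−kt): 11.10 × 0.7850 = 8.713 mg/L.

8.71 mg/L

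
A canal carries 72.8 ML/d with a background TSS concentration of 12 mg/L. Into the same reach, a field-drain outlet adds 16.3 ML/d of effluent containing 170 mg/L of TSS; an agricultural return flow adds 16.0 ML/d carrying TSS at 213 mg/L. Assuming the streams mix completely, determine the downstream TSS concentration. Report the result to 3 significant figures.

67.1 mg/L

Flow-weighted average: C = (72.80·12.00 + 16.30·170.0 + 16.00·213.0) / 105.1 = 7053/105.1 = 67.10 mg/L.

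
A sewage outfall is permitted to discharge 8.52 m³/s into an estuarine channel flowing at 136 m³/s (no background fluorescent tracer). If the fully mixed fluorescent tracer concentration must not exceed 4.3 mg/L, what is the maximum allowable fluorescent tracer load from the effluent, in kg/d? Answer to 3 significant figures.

53700 kg/d

Mass balance at the limit: 136.0·0 + 8.520·Cₑ = 144.5·4.3 → Cₑ = 72.94 mg/L.
Load = 8.520 m³/s × 72.94 g/m³ × 86 400 s/d = 53690 kg/d.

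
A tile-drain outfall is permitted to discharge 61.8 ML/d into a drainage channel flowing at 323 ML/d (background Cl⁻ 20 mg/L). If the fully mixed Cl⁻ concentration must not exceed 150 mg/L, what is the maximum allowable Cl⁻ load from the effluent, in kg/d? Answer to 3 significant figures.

51300 kg/d

Mass balance at the limit: 323.0·20.00 + 61.80·Cₑ = 384.8·150 → Cₑ = 829.4 mg/L.
61.80 ML/d = 0.7153 m³/s. Load = 0.7153 m³/s × 829.4 g/m³ × 86 400 s/d = 51260 kg/d.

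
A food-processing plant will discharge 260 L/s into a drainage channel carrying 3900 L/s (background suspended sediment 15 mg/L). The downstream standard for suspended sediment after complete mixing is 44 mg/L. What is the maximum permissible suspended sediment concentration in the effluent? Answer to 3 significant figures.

At the limit, (Qr·Cr + Qe·Cₑ)/(Qr + Qe) = 44:
Cₑ = (4160·44 − 3900·15.00) / 260.0 = 479.0 mg/L.

479 mg/L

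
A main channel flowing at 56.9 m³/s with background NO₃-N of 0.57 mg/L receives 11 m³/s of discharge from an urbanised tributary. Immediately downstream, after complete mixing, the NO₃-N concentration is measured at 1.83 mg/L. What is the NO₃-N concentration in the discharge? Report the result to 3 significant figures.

8.35 mg/L

Mass balance: 56.90·0.5700 + 11.00·Cₑ = 67.90·1.830
→ Cₑ = (67.90·1.830 − 56.90·0.5700) / 11.00 = 8.348 mg/L.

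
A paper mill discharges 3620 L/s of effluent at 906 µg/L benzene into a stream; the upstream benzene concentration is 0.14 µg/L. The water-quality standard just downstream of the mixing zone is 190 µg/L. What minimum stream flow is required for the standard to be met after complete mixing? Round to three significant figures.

Set C_mix = 190: (Q·0.1400 + 3620·906.0) / (Q + 3620) = 190
→ Q = 3620·(906.0 − 190)/(190 − 0.1400) = 13650 L/s.

13700 L/s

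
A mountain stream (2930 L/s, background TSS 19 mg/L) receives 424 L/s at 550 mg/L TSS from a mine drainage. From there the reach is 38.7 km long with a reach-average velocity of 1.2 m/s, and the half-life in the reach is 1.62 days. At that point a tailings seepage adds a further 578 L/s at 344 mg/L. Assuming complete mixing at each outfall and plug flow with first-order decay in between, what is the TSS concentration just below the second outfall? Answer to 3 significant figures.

113 mg/L

After mixing, C = (2930·19.00 + 424.0·550.0) / 3354 = 288900/3354 = 86.13 mg/L; combined flow 3354 L/s.
Travel time t = 38.7·1000 / 1.2 = 32250 s = 8.958 h.
Half-life 1.62 d → k = ln 2 / 1.62 = 0.4279 d⁻¹.
After decay, C = 86.13 × e^(−kt) = 86.13 × 0.8524 = 73.41 mg/L.
At the second outfall, C = (3354·73.41 + 578.0·344.0) / (3354 + 578.0) = 113.2 mg/L.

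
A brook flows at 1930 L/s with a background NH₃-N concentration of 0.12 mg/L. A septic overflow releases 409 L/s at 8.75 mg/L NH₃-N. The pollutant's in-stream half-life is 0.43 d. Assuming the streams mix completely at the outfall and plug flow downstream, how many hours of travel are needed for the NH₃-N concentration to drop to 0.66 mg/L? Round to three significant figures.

13.5 h

Mass balance: C = (1930·0.1200 + 409.0·8.750) / 2339 = 3810/2339 = 1.629 mg/L.
Half-life 0.43 d → k = ln 2 / 0.43 = 1.612 d⁻¹.
1.629·exp(−k·t) = 0.66 → t = ln(1.629/0.66)/k = 48430 s = 13.45 h.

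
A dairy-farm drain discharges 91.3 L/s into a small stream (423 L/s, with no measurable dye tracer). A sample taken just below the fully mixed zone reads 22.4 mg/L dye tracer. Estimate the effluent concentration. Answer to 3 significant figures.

126 mg/L

Mass balance: 423.0·0 + 91.30·Cₑ = 514.3·22.40
→ Cₑ = (514.3·22.40 − 423.0·0) / 91.30 = 126.2 mg/L.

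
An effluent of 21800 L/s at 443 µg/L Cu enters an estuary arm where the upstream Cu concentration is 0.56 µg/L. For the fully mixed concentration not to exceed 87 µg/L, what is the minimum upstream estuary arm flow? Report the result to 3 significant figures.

Set C_mix = 87: (Q·0.5600 + 21800·443.0) / (Q + 21800) = 87
→ Q = 21800·(443.0 − 87)/(87 − 0.5600) = 89780 L/s.

89800 L/s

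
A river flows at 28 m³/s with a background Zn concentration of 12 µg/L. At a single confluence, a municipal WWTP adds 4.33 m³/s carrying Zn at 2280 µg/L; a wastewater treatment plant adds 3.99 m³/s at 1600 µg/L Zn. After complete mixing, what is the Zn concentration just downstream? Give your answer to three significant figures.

After mixing, C = (28.00·12.00 + 4.330·2280 + 3.990·1600) / 36.32 = 16590/36.32 = 456.8 µg/L.

457 µg/L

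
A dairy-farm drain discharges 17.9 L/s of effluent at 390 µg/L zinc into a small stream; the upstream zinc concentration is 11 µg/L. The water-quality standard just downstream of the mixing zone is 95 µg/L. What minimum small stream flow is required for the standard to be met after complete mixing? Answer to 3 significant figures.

62.9 L/s

Set C_mix = 95: (Q·11.00 + 17.90·390.0) / (Q + 17.90) = 95
→ Q = 17.90·(390.0 − 95)/(95 − 11.00) = 62.86 L/s.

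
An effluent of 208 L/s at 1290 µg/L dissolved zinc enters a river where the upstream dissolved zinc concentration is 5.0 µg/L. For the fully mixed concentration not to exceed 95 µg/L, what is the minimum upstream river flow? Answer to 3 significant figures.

2760 L/s

Set C_mix = 95: (Q·5.000 + 208.0·1290) / (Q + 208.0) = 95
→ Q = 208.0·(1290 − 95)/(95 − 5.000) = 2762 L/s.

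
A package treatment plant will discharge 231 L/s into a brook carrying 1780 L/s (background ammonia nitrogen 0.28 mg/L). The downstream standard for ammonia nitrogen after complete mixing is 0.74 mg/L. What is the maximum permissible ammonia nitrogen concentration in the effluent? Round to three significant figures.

4.28 mg/L

At the limit, (Qr·Cr + Qe·Cₑ)/(Qr + Qe) = 0.74:
Cₑ = (2011·0.74 − 1780·0.2800) / 231.0 = 4.285 mg/L.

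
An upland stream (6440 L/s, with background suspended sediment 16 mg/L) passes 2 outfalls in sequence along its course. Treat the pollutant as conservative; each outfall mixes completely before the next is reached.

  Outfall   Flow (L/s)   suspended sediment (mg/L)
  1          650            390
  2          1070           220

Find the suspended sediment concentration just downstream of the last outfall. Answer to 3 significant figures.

Outfall 1: combined Q = 7090 L/s; C = (6440·16.00 + 650.0·390.0)/7090 = 50.29 mg/L.
Outfall 2: combined Q = 8160 L/s; C = (7090·50.29 + 1070·220.0)/8160 = 72.54 mg/L.

72.5 mg/L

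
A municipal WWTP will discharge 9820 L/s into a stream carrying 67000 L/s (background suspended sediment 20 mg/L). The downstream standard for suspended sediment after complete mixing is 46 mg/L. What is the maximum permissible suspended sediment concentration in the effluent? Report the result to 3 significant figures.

At the limit, (Qr·Cr + Qe·Cₑ)/(Qr + Qe) = 46:
Cₑ = (76820·46 − 67000·20.00) / 9820 = 223.4 mg/L.

223 mg/L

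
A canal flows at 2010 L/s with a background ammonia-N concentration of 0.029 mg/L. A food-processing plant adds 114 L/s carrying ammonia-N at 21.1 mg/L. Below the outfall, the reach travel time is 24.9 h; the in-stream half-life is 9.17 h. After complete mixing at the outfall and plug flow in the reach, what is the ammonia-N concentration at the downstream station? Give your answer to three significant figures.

0.177 mg/L

After mixing, C = (2010·0.02900 + 114.0·21.10) / 2124 = 2464/2124 = 1.160 mg/L.
Half-life 9.17 h → k = ln 2 / 9.17 = 0.07559 h⁻¹ = 1.814 d⁻¹.
First-order decay: C = 1.160·exp(−k·t) = 1.160·0.1523 = 0.1766 mg/L.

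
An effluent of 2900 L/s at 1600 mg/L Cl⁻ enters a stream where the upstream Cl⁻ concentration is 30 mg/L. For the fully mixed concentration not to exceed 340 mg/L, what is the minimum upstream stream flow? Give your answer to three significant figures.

11800 L/s

Set C_mix = 340: (Q·30.00 + 2900·1600) / (Q + 2900) = 340
→ Q = 2900·(1600 − 340)/(340 − 30.00) = 11790 L/s.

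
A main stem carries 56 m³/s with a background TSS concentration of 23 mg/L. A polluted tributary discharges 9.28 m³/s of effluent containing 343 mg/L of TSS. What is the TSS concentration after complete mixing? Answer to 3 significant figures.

Flow-weighted average: C = (56.00·23.00 + 9.280·343.0) / 65.28 = 4471/65.28 = 68.49 mg/L.

68.5 mg/L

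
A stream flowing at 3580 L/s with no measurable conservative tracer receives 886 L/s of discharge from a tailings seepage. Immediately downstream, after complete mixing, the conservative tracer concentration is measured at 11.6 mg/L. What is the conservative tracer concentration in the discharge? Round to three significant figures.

Mass balance: 3580·0 + 886.0·Cₑ = 4466·11.60
→ Cₑ = (4466·11.60 − 3580·0) / 886.0 = 58.47 mg/L.

58.5 mg/L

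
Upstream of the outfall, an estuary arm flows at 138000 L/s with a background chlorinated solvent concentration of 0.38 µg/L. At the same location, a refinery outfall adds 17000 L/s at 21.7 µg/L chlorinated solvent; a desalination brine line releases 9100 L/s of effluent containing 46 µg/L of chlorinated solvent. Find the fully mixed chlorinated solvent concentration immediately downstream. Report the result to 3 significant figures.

5.12 µg/L

Conservation of mass: C = (138000·0.3800 + 17000·21.70 + 9100·46.00) / 164100 = 839900/164100 = 5.118 µg/L.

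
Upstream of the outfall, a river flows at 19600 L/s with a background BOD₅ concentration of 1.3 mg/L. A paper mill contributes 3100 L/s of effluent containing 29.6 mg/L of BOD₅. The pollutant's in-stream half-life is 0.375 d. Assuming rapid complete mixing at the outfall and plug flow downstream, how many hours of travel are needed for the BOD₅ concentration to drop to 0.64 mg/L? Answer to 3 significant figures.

27.1 h

Mixed concentration C = ΣQC/ΣQ = (19600·1.300 + 3100·29.60) / 22700 = 117200/22700 = 5.165 mg/L.
Half-life 0.375 d → k = ln 2 / 0.375 = 1.848 d⁻¹.
5.165·exp(−k·t) = 0.64 → t = ln(5.165/0.64)/k = 97610 s = 27.11 h.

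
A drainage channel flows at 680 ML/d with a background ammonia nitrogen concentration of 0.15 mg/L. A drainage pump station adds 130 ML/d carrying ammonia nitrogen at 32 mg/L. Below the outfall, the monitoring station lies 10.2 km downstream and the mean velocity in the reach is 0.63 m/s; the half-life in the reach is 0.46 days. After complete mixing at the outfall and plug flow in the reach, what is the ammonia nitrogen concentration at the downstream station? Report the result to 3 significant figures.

After mixing, C = (680.0·0.1500 + 130.0·32.00) / 810.0 = 4262/810.0 = 5.262 mg/L.
Travel time t = 10.2·1000 / 0.63 = 16190 s = 4.497 h.
Half-life 0.46 d → k = ln 2 / 0.46 = 1.507 d⁻¹.
First-order decay: C = 5.262·exp(−k·t) = 5.262·0.7540 = 3.967 mg/L.

3.97 mg/L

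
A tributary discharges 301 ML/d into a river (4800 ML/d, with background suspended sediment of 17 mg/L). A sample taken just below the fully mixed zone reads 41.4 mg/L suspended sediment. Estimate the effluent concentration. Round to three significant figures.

431 mg/L

Mass balance: 4800·17.00 + 301.0·Cₑ = 5101·41.40
→ Cₑ = (5101·41.40 − 4800·17.00) / 301.0 = 430.5 mg/L.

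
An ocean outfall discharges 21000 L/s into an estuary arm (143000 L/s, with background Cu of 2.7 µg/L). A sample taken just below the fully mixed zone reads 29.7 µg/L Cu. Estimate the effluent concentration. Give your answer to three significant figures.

214 µg/L

Mass balance: 143000·2.700 + 21000·Cₑ = 164000·29.70
→ Cₑ = (164000·29.70 − 143000·2.700) / 21000 = 213.6 µg/L.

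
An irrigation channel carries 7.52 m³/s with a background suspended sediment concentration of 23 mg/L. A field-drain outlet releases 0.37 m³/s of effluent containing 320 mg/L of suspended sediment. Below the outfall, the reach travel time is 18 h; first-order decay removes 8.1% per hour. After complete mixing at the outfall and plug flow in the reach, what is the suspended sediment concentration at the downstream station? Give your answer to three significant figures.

8.07 mg/L

Mixed concentration C = ΣQC/ΣQ = (7.520·23.00 + 0.3700·320.0) / 7.890 = 291.4/7.890 = 36.93 mg/L.
8.1%/h lost → k = −ln(1 − 0.081) = 0.08447 h⁻¹.
After decay, C = 36.93 × e^(−kt) = 36.93 × 0.2186 = 8.073 mg/L.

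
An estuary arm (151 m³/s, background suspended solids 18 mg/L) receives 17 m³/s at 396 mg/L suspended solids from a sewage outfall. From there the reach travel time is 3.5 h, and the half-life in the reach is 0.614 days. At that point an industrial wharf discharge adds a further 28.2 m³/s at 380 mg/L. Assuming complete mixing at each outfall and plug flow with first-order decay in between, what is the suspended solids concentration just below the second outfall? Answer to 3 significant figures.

95.5 mg/L

Mass balance: C = (151.0·18.00 + 17.00·396.0) / 168.0 = 9450/168.0 = 56.25 mg/L; combined flow 168.0 m³/s.
Half-life 0.614 d → k = ln 2 / 0.614 = 1.129 d⁻¹.
First-order decay: C = 56.25·exp(−k·t) = 56.25·0.8482 = 47.71 mg/L.
Second outfall: C = (168.0·47.71 + 28.20·380.0)/196.2 = 95.47 mg/L.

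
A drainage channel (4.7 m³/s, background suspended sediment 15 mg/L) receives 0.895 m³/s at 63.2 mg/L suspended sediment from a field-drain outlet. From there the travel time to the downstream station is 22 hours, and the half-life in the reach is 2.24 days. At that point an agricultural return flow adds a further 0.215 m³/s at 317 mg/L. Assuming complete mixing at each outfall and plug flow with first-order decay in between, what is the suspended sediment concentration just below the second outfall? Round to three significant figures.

28.2 mg/L

Flow-weighted average: C = (4.700·15.00 + 0.8950·63.20) / 5.595 = 127.1/5.595 = 22.71 mg/L; combined flow 5.595 m³/s.
Half-life 2.24 d → k = ln 2 / 2.24 = 0.3094 d⁻¹.
First-order decay: C = 22.71·exp(−k·t) = 22.71·0.7530 = 17.10 mg/L.
Second outfall: C = (5.595·17.10 + 0.2150·317.0)/5.810 = 28.20 mg/L.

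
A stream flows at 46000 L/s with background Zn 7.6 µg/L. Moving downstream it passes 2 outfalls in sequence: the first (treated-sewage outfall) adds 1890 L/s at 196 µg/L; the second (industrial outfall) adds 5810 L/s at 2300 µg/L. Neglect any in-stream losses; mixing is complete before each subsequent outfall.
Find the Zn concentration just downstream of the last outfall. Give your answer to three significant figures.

262 µg/L

After outfall 1: Q = 46000 + 1890 = 47890 L/s; C = (46000·7.600 + 1890·196.0)/47890 = 15.04 µg/L.
After outfall 2: Q = 47890 + 5810 = 53700 L/s; C = (47890·15.04 + 5810·2300)/53700 = 262.3 µg/L.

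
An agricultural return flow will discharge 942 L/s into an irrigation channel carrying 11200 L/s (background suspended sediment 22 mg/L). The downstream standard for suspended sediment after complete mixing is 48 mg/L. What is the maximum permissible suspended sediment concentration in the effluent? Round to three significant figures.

357 mg/L

At the limit, (Qr·Cr + Qe·Cₑ)/(Qr + Qe) = 48:
Cₑ = (12140·48 − 11200·22.00) / 942.0 = 357.1 mg/L.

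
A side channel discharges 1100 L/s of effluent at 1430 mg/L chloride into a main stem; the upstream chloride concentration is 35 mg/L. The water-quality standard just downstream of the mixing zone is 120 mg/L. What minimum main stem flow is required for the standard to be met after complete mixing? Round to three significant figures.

Set C_mix = 120: (Q·35.00 + 1100·1430) / (Q + 1100) = 120
→ Q = 1100·(1430 − 120)/(120 − 35.00) = 16950 L/s.

17000 L/s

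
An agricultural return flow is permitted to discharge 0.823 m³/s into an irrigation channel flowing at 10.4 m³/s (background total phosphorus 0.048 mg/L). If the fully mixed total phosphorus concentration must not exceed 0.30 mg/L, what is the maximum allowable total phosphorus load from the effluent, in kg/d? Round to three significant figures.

248 kg/d

Mass balance at the limit: 10.40·0.04800 + 0.8230·Cₑ = 11.22·0.30 → Cₑ = 3.484 mg/L.
Load = 0.8230 m³/s × 3.484 g/m³ × 86 400 s/d = 247.8 kg/d.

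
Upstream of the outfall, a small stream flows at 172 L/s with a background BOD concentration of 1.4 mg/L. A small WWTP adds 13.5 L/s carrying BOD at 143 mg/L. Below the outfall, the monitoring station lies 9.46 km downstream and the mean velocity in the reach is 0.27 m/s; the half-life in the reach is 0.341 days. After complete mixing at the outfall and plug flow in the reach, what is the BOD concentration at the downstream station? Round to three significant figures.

Conservation of mass: C = (172.0·1.400 + 13.50·143.0) / 185.5 = 2171/185.5 = 11.71 mg/L.
Travel time t = 9.46·1000 / 0.27 = 35040 s = 9.733 h.
Half-life 0.341 d → k = ln 2 / 0.341 = 2.033 d⁻¹.
Decay over the reach: 11.71·exp(−kt) = 11.71·0.4385 = 5.133 mg/L.

5.13 mg/L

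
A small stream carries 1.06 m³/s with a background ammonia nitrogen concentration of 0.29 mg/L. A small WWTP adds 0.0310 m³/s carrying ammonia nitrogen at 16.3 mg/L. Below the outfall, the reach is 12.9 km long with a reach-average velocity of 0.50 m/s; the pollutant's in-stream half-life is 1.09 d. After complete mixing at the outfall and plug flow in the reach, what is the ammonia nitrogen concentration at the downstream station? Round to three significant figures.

0.616 mg/L

Flow-weighted average: C = (1.060·0.2900 + 0.03100·16.30) / 1.091 = 0.8127/1.091 = 0.7449 mg/L.
Travel time t = 12.9·1000 / 0.50 = 25800 s = 7.167 h.
Half-life 1.09 d → k = ln 2 / 1.09 = 0.6359 d⁻¹.
First-order decay: C = 0.7449·exp(−k·t) = 0.7449·0.8270 = 0.6161 mg/L.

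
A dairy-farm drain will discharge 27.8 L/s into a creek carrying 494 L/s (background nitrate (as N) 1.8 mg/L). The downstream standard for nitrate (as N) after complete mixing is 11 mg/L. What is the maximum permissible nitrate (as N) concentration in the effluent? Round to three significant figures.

At the limit, (Qr·Cr + Qe·Cₑ)/(Qr + Qe) = 11:
Cₑ = (521.8·11 − 494.0·1.800) / 27.80 = 174.5 mg/L.

174 mg/L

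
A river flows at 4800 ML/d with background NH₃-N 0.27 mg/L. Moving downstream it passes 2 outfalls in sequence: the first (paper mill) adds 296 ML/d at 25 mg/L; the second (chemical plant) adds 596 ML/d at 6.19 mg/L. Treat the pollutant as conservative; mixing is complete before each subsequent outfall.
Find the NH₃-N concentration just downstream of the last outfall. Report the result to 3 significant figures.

Outfall 1: combined Q = 5096 ML/d; C = (4800·0.2700 + 296.0·25.00)/5096 = 1.706 mg/L.
Outfall 2: combined Q = 5692 ML/d; C = (5096·1.706 + 596.0·6.190)/5692 = 2.176 mg/L.

2.18 mg/L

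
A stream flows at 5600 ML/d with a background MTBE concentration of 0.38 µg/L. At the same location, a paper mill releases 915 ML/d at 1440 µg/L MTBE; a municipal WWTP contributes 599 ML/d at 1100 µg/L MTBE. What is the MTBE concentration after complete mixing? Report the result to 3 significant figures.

After mixing, C = (5600·0.3800 + 915.0·1440 + 599.0·1100) / 7114 = 1979000/7114 = 278.1 µg/L.

278 µg/L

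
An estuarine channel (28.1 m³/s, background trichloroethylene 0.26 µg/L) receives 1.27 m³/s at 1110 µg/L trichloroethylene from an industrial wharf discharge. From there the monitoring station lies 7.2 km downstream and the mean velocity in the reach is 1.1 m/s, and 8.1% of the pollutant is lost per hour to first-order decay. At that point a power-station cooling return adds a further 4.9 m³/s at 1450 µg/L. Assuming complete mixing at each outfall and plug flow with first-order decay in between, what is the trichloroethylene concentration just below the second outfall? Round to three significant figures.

After mixing, C = (28.10·0.2600 + 1.270·1110) / 29.37 = 1417/29.37 = 48.25 µg/L; combined flow 29.37 m³/s.
Travel time t = 7.2·1000 / 1.1 = 6545 s = 1.818 h.
8.1%/h lost → k = −ln(1 − 0.081) = 0.08447 h⁻¹.
Applying C = C₀e^(−kt): 48.25 × 0.8576 = 41.38 µg/L.
At the second outfall, C = (29.37·41.38 + 4.900·1450) / (29.37 + 4.900) = 242.8 µg/L.

243 µg/L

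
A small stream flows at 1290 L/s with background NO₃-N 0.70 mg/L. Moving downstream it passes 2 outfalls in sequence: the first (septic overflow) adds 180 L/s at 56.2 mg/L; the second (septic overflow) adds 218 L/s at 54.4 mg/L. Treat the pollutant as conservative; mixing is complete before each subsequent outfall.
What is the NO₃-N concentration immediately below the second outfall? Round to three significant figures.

13.6 mg/L

Below outfall 1: Q → 1470 L/s, C = (1290·0.7000 + 180.0·56.20)/1470 = 7.496 mg/L.
Below outfall 2: Q → 1688 L/s, C = (1470·7.496 + 218.0·54.40)/1688 = 13.55 mg/L.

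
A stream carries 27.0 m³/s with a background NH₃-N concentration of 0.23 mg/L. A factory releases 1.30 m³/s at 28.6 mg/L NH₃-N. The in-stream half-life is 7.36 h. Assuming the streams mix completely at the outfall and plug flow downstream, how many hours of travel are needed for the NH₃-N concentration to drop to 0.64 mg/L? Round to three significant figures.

Flow-weighted average: C = (27.00·0.2300 + 1.300·28.60) / 28.30 = 43.39/28.30 = 1.533 mg/L.
Half-life 7.36 h → k = ln 2 / 7.36 = 0.09418 h⁻¹ = 2.260 d⁻¹.
1.533·exp(−k·t) = 0.64 → t = ln(1.533/0.64)/k = 33400 s = 9.277 h.

9.28 h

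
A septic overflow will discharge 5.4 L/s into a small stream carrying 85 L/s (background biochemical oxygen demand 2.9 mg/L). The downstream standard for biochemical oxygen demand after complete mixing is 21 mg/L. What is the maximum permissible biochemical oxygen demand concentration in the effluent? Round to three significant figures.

306 mg/L

At the limit, (Qr·Cr + Qe·Cₑ)/(Qr + Qe) = 21:
Cₑ = (90.40·21 − 85.00·2.900) / 5.400 = 305.9 mg/L.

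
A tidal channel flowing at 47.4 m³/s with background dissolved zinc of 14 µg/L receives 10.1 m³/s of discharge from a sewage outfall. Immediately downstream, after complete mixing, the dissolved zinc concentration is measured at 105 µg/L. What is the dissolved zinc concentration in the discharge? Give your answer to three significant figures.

532 µg/L

Mass balance: 47.40·14.00 + 10.10·Cₑ = 57.50·105.0
→ Cₑ = (57.50·105.0 − 47.40·14.00) / 10.10 = 532.1 µg/L.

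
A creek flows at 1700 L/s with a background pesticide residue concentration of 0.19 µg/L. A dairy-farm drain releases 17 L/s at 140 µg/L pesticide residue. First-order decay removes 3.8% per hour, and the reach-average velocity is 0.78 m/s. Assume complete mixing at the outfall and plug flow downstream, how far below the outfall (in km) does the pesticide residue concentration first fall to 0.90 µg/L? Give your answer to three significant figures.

40.5 km

Mass balance: C = (1700·0.1900 + 17.00·140.0) / 1717 = 2703/1717 = 1.574 µg/L.
3.8%/h lost → k = −ln(1 − 0.038) = 0.03874 h⁻¹.
Set 1.574·exp(−k·t) = 0.90 → t = ln(1.574/0.90)/k = 51960 s = 14.43 h.
Distance = v·t = 0.78·51960 = 40530 m = 40.53 km.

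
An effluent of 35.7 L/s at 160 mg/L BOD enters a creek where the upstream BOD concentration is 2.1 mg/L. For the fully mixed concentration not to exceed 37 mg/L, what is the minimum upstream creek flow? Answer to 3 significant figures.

Set C_mix = 37: (Q·2.100 + 35.70·160.0) / (Q + 35.70) = 37
→ Q = 35.70·(160.0 − 37)/(37 − 2.100) = 125.8 L/s.

126 L/s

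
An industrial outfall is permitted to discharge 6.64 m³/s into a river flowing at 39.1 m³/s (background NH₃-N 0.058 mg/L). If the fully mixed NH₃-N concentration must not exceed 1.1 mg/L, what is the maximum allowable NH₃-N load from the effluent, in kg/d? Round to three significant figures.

Mass balance at the limit: 39.10·0.05800 + 6.640·Cₑ = 45.74·1.1 → Cₑ = 7.236 mg/L.
Load = 6.640 m³/s × 7.236 g/m³ × 86 400 s/d = 4151 kg/d.

4150 kg/d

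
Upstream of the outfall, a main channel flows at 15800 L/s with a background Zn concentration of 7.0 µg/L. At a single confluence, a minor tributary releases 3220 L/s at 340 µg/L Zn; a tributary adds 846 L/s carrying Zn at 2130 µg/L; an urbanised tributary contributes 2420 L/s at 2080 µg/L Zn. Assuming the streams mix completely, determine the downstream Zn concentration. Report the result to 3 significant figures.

Flow-weighted average: C = (15800·7.000 + 3220·340.0 + 846.0·2130 + 2420·2080) / 22290 = 8041000/22290 = 360.8 µg/L.

361 µg/L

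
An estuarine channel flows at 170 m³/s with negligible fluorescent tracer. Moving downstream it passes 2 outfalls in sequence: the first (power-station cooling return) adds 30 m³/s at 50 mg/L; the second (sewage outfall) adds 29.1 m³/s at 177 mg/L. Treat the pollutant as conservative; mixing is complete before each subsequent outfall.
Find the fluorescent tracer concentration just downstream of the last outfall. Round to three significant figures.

Outfall 1: combined Q = 200.0 m³/s; C = (170.0·0 + 30.00·50.00)/200.0 = 7.500 mg/L.
Outfall 2: combined Q = 229.1 m³/s; C = (200.0·7.500 + 29.10·177.0)/229.1 = 29.03 mg/L.

29.0 mg/L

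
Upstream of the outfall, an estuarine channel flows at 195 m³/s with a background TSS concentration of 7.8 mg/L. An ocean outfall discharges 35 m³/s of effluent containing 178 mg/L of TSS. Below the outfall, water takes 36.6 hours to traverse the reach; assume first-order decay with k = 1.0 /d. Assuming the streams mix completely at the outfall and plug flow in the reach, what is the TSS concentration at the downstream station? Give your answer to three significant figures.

Mixed concentration C = ΣQC/ΣQ = (195.0·7.800 + 35.00·178.0) / 230.0 = 7751/230.0 = 33.70 mg/L.
Decay over the reach: 33.70·exp(−kt) = 33.70·0.2176 = 7.334 mg/L.

7.33 mg/L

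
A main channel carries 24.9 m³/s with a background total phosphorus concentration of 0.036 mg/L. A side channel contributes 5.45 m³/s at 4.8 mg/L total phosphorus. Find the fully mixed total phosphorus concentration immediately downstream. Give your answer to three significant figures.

Mixed concentration C = ΣQC/ΣQ = (24.90·0.03600 + 5.450·4.800) / 30.35 = 27.06/30.35 = 0.8915 mg/L.

0.891 mg/L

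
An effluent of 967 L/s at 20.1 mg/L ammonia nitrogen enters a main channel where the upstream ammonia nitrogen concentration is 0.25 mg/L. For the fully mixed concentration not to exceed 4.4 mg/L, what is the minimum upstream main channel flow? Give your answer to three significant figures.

Set C_mix = 4.4: (Q·0.2500 + 967.0·20.10) / (Q + 967.0) = 4.4
→ Q = 967.0·(20.10 − 4.4)/(4.4 − 0.2500) = 3658 L/s.

3660 L/s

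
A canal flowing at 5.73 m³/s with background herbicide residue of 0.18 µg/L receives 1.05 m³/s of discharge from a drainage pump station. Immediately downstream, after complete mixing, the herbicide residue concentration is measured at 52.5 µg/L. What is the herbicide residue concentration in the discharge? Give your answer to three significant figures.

338 µg/L

Mass balance: 5.730·0.1800 + 1.050·Cₑ = 6.780·52.50
→ Cₑ = (6.780·52.50 − 5.730·0.1800) / 1.050 = 338.0 µg/L.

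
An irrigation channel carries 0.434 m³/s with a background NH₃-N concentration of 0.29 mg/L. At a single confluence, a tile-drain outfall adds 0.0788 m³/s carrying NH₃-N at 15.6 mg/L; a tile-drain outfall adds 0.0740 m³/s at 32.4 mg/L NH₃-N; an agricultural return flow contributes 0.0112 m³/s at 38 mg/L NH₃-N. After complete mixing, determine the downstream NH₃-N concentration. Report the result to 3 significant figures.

Mass balance: C = (0.4340·0.2900 + 0.07880·15.60 + 0.07400·32.40 + 0.01120·38.00) / 0.5980 = 4.178/0.5980 = 6.987 mg/L.

6.99 mg/L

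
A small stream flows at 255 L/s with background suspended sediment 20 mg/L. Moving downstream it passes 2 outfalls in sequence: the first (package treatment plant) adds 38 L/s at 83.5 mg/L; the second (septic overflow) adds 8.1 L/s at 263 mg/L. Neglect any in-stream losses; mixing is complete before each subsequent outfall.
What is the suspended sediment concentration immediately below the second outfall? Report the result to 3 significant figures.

34.6 mg/L

Below outfall 1: Q → 293.0 L/s, C = (255.0·20.00 + 38.00·83.50)/293.0 = 28.24 mg/L.
Below outfall 2: Q → 301.1 L/s, C = (293.0·28.24 + 8.100·263.0)/301.1 = 34.55 mg/L.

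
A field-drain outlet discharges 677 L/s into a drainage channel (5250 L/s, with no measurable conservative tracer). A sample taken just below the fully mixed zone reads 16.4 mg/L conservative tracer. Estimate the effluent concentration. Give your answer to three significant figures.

144 mg/L

Mass balance: 5250·0 + 677.0·Cₑ = 5927·16.40
→ Cₑ = (5927·16.40 − 5250·0) / 677.0 = 143.6 mg/L.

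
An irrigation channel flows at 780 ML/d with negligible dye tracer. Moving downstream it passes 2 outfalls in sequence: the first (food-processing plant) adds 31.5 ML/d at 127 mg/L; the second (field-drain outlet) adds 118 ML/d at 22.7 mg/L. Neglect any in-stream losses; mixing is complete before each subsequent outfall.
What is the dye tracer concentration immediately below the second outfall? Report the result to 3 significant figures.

Outfall 1: combined Q = 811.5 ML/d; C = (780.0·0 + 31.50·127.0)/811.5 = 4.930 mg/L.
Outfall 2: combined Q = 929.5 ML/d; C = (811.5·4.930 + 118.0·22.70)/929.5 = 7.186 mg/L.

7.19 mg/L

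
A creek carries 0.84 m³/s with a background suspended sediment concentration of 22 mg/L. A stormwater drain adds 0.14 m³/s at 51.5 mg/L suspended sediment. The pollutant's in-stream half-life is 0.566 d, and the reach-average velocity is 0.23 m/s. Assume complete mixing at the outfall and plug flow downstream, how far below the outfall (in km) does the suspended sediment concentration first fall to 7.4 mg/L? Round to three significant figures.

20.5 km

Conservation of mass: C = (0.8400·22.00 + 0.1400·51.50) / 0.9800 = 25.69/0.9800 = 26.21 mg/L.
Half-life 0.566 d → k = ln 2 / 0.566 = 1.225 d⁻¹.
Set 26.21·exp(−k·t) = 7.4 → t = ln(26.21/7.4)/k = 89230 s = 24.79 h.
Distance = v·t = 0.23·89230 = 20520 m = 20.52 km.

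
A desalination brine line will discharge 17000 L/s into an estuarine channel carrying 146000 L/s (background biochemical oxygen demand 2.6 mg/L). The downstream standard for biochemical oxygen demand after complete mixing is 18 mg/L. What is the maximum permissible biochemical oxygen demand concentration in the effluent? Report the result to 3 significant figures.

150 mg/L

At the limit, (Qr·Cr + Qe·Cₑ)/(Qr + Qe) = 18:
Cₑ = (163000·18 − 146000·2.600) / 17000 = 150.3 mg/L.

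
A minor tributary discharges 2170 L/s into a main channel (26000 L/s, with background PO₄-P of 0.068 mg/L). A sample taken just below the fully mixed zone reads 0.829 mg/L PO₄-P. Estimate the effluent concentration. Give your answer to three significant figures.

Mass balance: 26000·0.06800 + 2170·Cₑ = 28170·0.8290
→ Cₑ = (28170·0.8290 − 26000·0.06800) / 2170 = 9.947 mg/L.

9.95 mg/L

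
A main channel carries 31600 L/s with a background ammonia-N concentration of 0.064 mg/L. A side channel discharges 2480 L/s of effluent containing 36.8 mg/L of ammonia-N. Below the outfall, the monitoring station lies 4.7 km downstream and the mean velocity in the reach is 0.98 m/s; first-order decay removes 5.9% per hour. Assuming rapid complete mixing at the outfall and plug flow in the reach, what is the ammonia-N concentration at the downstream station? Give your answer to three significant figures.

Mixed concentration C = ΣQC/ΣQ = (31600·0.06400 + 2480·36.80) / 34080 = 93290/34080 = 2.737 mg/L.
Travel time t = 4.7·1000 / 0.98 = 4796 s = 1.332 h.
5.9%/h lost → k = −ln(1 − 0.059) = 0.06081 h⁻¹.
Applying C = C₀e^(−kt): 2.737 × 0.9222 = 2.524 mg/L.

2.52 mg/L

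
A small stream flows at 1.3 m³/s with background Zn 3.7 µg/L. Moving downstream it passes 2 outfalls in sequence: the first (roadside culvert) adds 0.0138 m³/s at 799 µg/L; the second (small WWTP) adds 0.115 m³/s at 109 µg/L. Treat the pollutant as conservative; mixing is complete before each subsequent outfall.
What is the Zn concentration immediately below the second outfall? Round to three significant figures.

19.9 µg/L

Outfall 1: combined Q = 1.314 m³/s; C = (1.300·3.700 + 0.01380·799.0)/1.314 = 12.05 µg/L.
Outfall 2: combined Q = 1.429 m³/s; C = (1.314·12.05 + 0.1150·109.0)/1.429 = 19.86 µg/L.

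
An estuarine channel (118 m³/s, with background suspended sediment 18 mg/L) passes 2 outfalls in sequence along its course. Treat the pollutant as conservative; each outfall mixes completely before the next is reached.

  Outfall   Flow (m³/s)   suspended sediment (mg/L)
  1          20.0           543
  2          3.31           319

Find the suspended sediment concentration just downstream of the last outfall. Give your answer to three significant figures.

Outfall 1: combined Q = 138.0 m³/s; C = (118.0·18.00 + 20.00·543.0)/138.0 = 94.09 mg/L.
Outfall 2: combined Q = 141.3 m³/s; C = (138.0·94.09 + 3.310·319.0)/141.3 = 99.36 mg/L.

99.4 mg/L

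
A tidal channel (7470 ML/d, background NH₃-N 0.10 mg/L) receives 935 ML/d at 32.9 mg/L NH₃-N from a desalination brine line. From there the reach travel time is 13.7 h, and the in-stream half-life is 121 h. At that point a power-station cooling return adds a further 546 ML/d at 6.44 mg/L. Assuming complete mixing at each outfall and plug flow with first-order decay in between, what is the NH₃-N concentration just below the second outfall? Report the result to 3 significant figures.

3.65 mg/L

Flow-weighted average: C = (7470·0.1000 + 935.0·32.90) / 8405 = 31510/8405 = 3.749 mg/L; combined flow 8405 ML/d.
Half-life 121 h → k = ln 2 / 121 = 0.005728 h⁻¹ = 0.1375 d⁻¹.
After decay, C = 3.749 × e^(−kt) = 3.749 × 0.9245 = 3.466 mg/L.
Second outfall: C = (8405·3.466 + 546.0·6.440)/8951 = 3.647 mg/L.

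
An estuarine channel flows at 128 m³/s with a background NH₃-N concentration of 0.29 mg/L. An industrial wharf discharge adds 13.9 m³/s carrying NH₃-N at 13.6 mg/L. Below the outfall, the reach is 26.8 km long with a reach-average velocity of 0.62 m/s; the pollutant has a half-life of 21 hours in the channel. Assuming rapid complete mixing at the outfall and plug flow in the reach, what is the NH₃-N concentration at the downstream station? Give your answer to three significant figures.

Conservation of mass: C = (128.0·0.2900 + 13.90·13.60) / 141.9 = 226.2/141.9 = 1.594 mg/L.
Travel time t = 26.8·1000 / 0.62 = 43230 s = 12.01 h.
Half-life 21 h → k = ln 2 / 21 = 0.03301 h⁻¹ = 0.7922 d⁻¹.
After decay, C = 1.594 × e^(−kt) = 1.594 × 0.6728 = 1.072 mg/L.

1.07 mg/L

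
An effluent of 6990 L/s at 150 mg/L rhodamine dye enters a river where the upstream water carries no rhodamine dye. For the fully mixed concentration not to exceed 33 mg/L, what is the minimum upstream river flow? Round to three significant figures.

Set C_mix = 33: (Q·0 + 6990·150.0) / (Q + 6990) = 33
→ Q = 6990·(150.0 − 33)/(33 − 0) = 24780 L/s.

24800 L/s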